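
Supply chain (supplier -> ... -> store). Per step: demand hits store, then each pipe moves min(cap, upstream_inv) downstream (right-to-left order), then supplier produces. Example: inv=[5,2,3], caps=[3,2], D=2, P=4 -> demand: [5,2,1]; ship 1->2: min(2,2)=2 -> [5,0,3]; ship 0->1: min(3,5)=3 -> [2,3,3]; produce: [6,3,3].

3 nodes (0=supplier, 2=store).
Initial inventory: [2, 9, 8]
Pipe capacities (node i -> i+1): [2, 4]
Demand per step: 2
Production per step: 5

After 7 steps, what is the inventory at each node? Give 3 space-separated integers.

Step 1: demand=2,sold=2 ship[1->2]=4 ship[0->1]=2 prod=5 -> inv=[5 7 10]
Step 2: demand=2,sold=2 ship[1->2]=4 ship[0->1]=2 prod=5 -> inv=[8 5 12]
Step 3: demand=2,sold=2 ship[1->2]=4 ship[0->1]=2 prod=5 -> inv=[11 3 14]
Step 4: demand=2,sold=2 ship[1->2]=3 ship[0->1]=2 prod=5 -> inv=[14 2 15]
Step 5: demand=2,sold=2 ship[1->2]=2 ship[0->1]=2 prod=5 -> inv=[17 2 15]
Step 6: demand=2,sold=2 ship[1->2]=2 ship[0->1]=2 prod=5 -> inv=[20 2 15]
Step 7: demand=2,sold=2 ship[1->2]=2 ship[0->1]=2 prod=5 -> inv=[23 2 15]

23 2 15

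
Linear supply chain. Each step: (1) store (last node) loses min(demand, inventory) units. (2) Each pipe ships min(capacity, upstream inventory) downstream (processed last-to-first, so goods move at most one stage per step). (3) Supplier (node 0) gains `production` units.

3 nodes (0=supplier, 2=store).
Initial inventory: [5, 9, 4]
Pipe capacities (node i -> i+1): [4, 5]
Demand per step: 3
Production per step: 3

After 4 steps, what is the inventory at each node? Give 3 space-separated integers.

Step 1: demand=3,sold=3 ship[1->2]=5 ship[0->1]=4 prod=3 -> inv=[4 8 6]
Step 2: demand=3,sold=3 ship[1->2]=5 ship[0->1]=4 prod=3 -> inv=[3 7 8]
Step 3: demand=3,sold=3 ship[1->2]=5 ship[0->1]=3 prod=3 -> inv=[3 5 10]
Step 4: demand=3,sold=3 ship[1->2]=5 ship[0->1]=3 prod=3 -> inv=[3 3 12]

3 3 12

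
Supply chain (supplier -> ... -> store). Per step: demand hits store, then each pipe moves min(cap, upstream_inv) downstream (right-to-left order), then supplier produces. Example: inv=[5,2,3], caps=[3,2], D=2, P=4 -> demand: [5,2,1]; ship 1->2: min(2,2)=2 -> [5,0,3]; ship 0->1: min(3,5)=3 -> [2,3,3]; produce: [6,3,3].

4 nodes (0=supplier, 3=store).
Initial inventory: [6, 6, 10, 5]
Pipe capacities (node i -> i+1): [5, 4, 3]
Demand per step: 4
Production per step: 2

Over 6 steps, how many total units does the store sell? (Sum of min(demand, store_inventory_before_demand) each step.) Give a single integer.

Answer: 20

Derivation:
Step 1: sold=4 (running total=4) -> [3 7 11 4]
Step 2: sold=4 (running total=8) -> [2 6 12 3]
Step 3: sold=3 (running total=11) -> [2 4 13 3]
Step 4: sold=3 (running total=14) -> [2 2 14 3]
Step 5: sold=3 (running total=17) -> [2 2 13 3]
Step 6: sold=3 (running total=20) -> [2 2 12 3]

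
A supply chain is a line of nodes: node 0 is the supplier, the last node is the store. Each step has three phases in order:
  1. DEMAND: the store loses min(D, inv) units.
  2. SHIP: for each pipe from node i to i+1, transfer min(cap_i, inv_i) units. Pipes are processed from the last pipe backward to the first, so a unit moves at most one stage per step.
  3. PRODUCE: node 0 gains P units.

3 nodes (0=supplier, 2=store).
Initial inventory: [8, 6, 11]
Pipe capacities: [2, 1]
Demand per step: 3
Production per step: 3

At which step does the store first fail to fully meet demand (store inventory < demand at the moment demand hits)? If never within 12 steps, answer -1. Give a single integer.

Step 1: demand=3,sold=3 ship[1->2]=1 ship[0->1]=2 prod=3 -> [9 7 9]
Step 2: demand=3,sold=3 ship[1->2]=1 ship[0->1]=2 prod=3 -> [10 8 7]
Step 3: demand=3,sold=3 ship[1->2]=1 ship[0->1]=2 prod=3 -> [11 9 5]
Step 4: demand=3,sold=3 ship[1->2]=1 ship[0->1]=2 prod=3 -> [12 10 3]
Step 5: demand=3,sold=3 ship[1->2]=1 ship[0->1]=2 prod=3 -> [13 11 1]
Step 6: demand=3,sold=1 ship[1->2]=1 ship[0->1]=2 prod=3 -> [14 12 1]
Step 7: demand=3,sold=1 ship[1->2]=1 ship[0->1]=2 prod=3 -> [15 13 1]
Step 8: demand=3,sold=1 ship[1->2]=1 ship[0->1]=2 prod=3 -> [16 14 1]
Step 9: demand=3,sold=1 ship[1->2]=1 ship[0->1]=2 prod=3 -> [17 15 1]
Step 10: demand=3,sold=1 ship[1->2]=1 ship[0->1]=2 prod=3 -> [18 16 1]
Step 11: demand=3,sold=1 ship[1->2]=1 ship[0->1]=2 prod=3 -> [19 17 1]
Step 12: demand=3,sold=1 ship[1->2]=1 ship[0->1]=2 prod=3 -> [20 18 1]
First stockout at step 6

6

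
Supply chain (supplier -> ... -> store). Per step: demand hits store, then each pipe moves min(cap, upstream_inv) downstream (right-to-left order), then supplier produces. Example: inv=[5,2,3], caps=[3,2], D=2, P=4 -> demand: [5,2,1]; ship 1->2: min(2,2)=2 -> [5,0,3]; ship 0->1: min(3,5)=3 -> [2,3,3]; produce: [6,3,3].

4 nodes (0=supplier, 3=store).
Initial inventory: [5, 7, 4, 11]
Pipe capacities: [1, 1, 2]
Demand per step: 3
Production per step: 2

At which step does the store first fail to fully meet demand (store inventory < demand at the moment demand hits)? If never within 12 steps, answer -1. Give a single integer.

Step 1: demand=3,sold=3 ship[2->3]=2 ship[1->2]=1 ship[0->1]=1 prod=2 -> [6 7 3 10]
Step 2: demand=3,sold=3 ship[2->3]=2 ship[1->2]=1 ship[0->1]=1 prod=2 -> [7 7 2 9]
Step 3: demand=3,sold=3 ship[2->3]=2 ship[1->2]=1 ship[0->1]=1 prod=2 -> [8 7 1 8]
Step 4: demand=3,sold=3 ship[2->3]=1 ship[1->2]=1 ship[0->1]=1 prod=2 -> [9 7 1 6]
Step 5: demand=3,sold=3 ship[2->3]=1 ship[1->2]=1 ship[0->1]=1 prod=2 -> [10 7 1 4]
Step 6: demand=3,sold=3 ship[2->3]=1 ship[1->2]=1 ship[0->1]=1 prod=2 -> [11 7 1 2]
Step 7: demand=3,sold=2 ship[2->3]=1 ship[1->2]=1 ship[0->1]=1 prod=2 -> [12 7 1 1]
Step 8: demand=3,sold=1 ship[2->3]=1 ship[1->2]=1 ship[0->1]=1 prod=2 -> [13 7 1 1]
Step 9: demand=3,sold=1 ship[2->3]=1 ship[1->2]=1 ship[0->1]=1 prod=2 -> [14 7 1 1]
Step 10: demand=3,sold=1 ship[2->3]=1 ship[1->2]=1 ship[0->1]=1 prod=2 -> [15 7 1 1]
Step 11: demand=3,sold=1 ship[2->3]=1 ship[1->2]=1 ship[0->1]=1 prod=2 -> [16 7 1 1]
Step 12: demand=3,sold=1 ship[2->3]=1 ship[1->2]=1 ship[0->1]=1 prod=2 -> [17 7 1 1]
First stockout at step 7

7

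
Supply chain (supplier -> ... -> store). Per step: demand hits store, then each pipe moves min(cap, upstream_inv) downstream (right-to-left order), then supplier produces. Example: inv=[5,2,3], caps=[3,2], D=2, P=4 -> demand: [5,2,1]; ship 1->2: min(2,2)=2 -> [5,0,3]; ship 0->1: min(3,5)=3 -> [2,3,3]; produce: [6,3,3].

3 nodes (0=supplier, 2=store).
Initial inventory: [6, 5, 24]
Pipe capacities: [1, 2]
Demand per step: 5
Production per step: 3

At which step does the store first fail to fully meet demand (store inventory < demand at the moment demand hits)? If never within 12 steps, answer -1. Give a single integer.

Step 1: demand=5,sold=5 ship[1->2]=2 ship[0->1]=1 prod=3 -> [8 4 21]
Step 2: demand=5,sold=5 ship[1->2]=2 ship[0->1]=1 prod=3 -> [10 3 18]
Step 3: demand=5,sold=5 ship[1->2]=2 ship[0->1]=1 prod=3 -> [12 2 15]
Step 4: demand=5,sold=5 ship[1->2]=2 ship[0->1]=1 prod=3 -> [14 1 12]
Step 5: demand=5,sold=5 ship[1->2]=1 ship[0->1]=1 prod=3 -> [16 1 8]
Step 6: demand=5,sold=5 ship[1->2]=1 ship[0->1]=1 prod=3 -> [18 1 4]
Step 7: demand=5,sold=4 ship[1->2]=1 ship[0->1]=1 prod=3 -> [20 1 1]
Step 8: demand=5,sold=1 ship[1->2]=1 ship[0->1]=1 prod=3 -> [22 1 1]
Step 9: demand=5,sold=1 ship[1->2]=1 ship[0->1]=1 prod=3 -> [24 1 1]
Step 10: demand=5,sold=1 ship[1->2]=1 ship[0->1]=1 prod=3 -> [26 1 1]
Step 11: demand=5,sold=1 ship[1->2]=1 ship[0->1]=1 prod=3 -> [28 1 1]
Step 12: demand=5,sold=1 ship[1->2]=1 ship[0->1]=1 prod=3 -> [30 1 1]
First stockout at step 7

7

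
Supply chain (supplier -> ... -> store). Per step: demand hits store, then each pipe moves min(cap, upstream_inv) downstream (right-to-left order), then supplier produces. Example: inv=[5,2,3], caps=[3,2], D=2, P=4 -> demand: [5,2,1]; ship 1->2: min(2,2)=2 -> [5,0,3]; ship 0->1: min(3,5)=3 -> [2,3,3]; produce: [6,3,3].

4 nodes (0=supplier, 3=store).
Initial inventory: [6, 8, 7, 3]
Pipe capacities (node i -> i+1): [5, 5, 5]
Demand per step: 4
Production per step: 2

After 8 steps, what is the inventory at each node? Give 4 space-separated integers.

Step 1: demand=4,sold=3 ship[2->3]=5 ship[1->2]=5 ship[0->1]=5 prod=2 -> inv=[3 8 7 5]
Step 2: demand=4,sold=4 ship[2->3]=5 ship[1->2]=5 ship[0->1]=3 prod=2 -> inv=[2 6 7 6]
Step 3: demand=4,sold=4 ship[2->3]=5 ship[1->2]=5 ship[0->1]=2 prod=2 -> inv=[2 3 7 7]
Step 4: demand=4,sold=4 ship[2->3]=5 ship[1->2]=3 ship[0->1]=2 prod=2 -> inv=[2 2 5 8]
Step 5: demand=4,sold=4 ship[2->3]=5 ship[1->2]=2 ship[0->1]=2 prod=2 -> inv=[2 2 2 9]
Step 6: demand=4,sold=4 ship[2->3]=2 ship[1->2]=2 ship[0->1]=2 prod=2 -> inv=[2 2 2 7]
Step 7: demand=4,sold=4 ship[2->3]=2 ship[1->2]=2 ship[0->1]=2 prod=2 -> inv=[2 2 2 5]
Step 8: demand=4,sold=4 ship[2->3]=2 ship[1->2]=2 ship[0->1]=2 prod=2 -> inv=[2 2 2 3]

2 2 2 3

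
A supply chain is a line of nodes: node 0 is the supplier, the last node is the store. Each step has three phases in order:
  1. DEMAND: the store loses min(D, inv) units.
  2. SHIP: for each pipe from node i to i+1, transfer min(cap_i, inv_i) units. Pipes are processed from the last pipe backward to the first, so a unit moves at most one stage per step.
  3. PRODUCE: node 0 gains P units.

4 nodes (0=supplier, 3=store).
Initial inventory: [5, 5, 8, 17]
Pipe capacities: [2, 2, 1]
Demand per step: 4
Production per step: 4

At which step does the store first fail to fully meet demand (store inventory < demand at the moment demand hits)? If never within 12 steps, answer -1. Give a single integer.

Step 1: demand=4,sold=4 ship[2->3]=1 ship[1->2]=2 ship[0->1]=2 prod=4 -> [7 5 9 14]
Step 2: demand=4,sold=4 ship[2->3]=1 ship[1->2]=2 ship[0->1]=2 prod=4 -> [9 5 10 11]
Step 3: demand=4,sold=4 ship[2->3]=1 ship[1->2]=2 ship[0->1]=2 prod=4 -> [11 5 11 8]
Step 4: demand=4,sold=4 ship[2->3]=1 ship[1->2]=2 ship[0->1]=2 prod=4 -> [13 5 12 5]
Step 5: demand=4,sold=4 ship[2->3]=1 ship[1->2]=2 ship[0->1]=2 prod=4 -> [15 5 13 2]
Step 6: demand=4,sold=2 ship[2->3]=1 ship[1->2]=2 ship[0->1]=2 prod=4 -> [17 5 14 1]
Step 7: demand=4,sold=1 ship[2->3]=1 ship[1->2]=2 ship[0->1]=2 prod=4 -> [19 5 15 1]
Step 8: demand=4,sold=1 ship[2->3]=1 ship[1->2]=2 ship[0->1]=2 prod=4 -> [21 5 16 1]
Step 9: demand=4,sold=1 ship[2->3]=1 ship[1->2]=2 ship[0->1]=2 prod=4 -> [23 5 17 1]
Step 10: demand=4,sold=1 ship[2->3]=1 ship[1->2]=2 ship[0->1]=2 prod=4 -> [25 5 18 1]
Step 11: demand=4,sold=1 ship[2->3]=1 ship[1->2]=2 ship[0->1]=2 prod=4 -> [27 5 19 1]
Step 12: demand=4,sold=1 ship[2->3]=1 ship[1->2]=2 ship[0->1]=2 prod=4 -> [29 5 20 1]
First stockout at step 6

6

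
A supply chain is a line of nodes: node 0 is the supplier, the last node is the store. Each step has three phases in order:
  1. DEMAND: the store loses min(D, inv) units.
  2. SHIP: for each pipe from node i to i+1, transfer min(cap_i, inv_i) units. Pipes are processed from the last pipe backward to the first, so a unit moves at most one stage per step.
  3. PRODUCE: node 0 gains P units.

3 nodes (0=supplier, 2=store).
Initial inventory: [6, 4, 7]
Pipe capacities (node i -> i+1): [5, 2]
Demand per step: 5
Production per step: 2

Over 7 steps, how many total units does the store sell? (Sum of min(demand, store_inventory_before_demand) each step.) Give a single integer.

Answer: 19

Derivation:
Step 1: sold=5 (running total=5) -> [3 7 4]
Step 2: sold=4 (running total=9) -> [2 8 2]
Step 3: sold=2 (running total=11) -> [2 8 2]
Step 4: sold=2 (running total=13) -> [2 8 2]
Step 5: sold=2 (running total=15) -> [2 8 2]
Step 6: sold=2 (running total=17) -> [2 8 2]
Step 7: sold=2 (running total=19) -> [2 8 2]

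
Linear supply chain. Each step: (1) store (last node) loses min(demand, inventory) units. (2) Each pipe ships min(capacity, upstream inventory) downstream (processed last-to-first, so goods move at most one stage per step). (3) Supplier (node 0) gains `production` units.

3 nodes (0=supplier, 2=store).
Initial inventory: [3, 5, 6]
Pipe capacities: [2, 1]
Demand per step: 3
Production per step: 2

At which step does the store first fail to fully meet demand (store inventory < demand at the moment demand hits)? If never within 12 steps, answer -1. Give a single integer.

Step 1: demand=3,sold=3 ship[1->2]=1 ship[0->1]=2 prod=2 -> [3 6 4]
Step 2: demand=3,sold=3 ship[1->2]=1 ship[0->1]=2 prod=2 -> [3 7 2]
Step 3: demand=3,sold=2 ship[1->2]=1 ship[0->1]=2 prod=2 -> [3 8 1]
Step 4: demand=3,sold=1 ship[1->2]=1 ship[0->1]=2 prod=2 -> [3 9 1]
Step 5: demand=3,sold=1 ship[1->2]=1 ship[0->1]=2 prod=2 -> [3 10 1]
Step 6: demand=3,sold=1 ship[1->2]=1 ship[0->1]=2 prod=2 -> [3 11 1]
Step 7: demand=3,sold=1 ship[1->2]=1 ship[0->1]=2 prod=2 -> [3 12 1]
Step 8: demand=3,sold=1 ship[1->2]=1 ship[0->1]=2 prod=2 -> [3 13 1]
Step 9: demand=3,sold=1 ship[1->2]=1 ship[0->1]=2 prod=2 -> [3 14 1]
Step 10: demand=3,sold=1 ship[1->2]=1 ship[0->1]=2 prod=2 -> [3 15 1]
Step 11: demand=3,sold=1 ship[1->2]=1 ship[0->1]=2 prod=2 -> [3 16 1]
Step 12: demand=3,sold=1 ship[1->2]=1 ship[0->1]=2 prod=2 -> [3 17 1]
First stockout at step 3

3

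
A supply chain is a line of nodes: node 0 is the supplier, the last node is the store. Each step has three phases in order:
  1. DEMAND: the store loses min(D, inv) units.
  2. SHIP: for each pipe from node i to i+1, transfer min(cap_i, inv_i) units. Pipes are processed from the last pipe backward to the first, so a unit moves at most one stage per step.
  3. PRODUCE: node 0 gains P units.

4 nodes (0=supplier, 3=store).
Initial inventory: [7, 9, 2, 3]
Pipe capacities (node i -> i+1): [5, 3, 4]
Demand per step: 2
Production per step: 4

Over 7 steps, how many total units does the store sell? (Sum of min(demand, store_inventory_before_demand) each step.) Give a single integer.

Step 1: sold=2 (running total=2) -> [6 11 3 3]
Step 2: sold=2 (running total=4) -> [5 13 3 4]
Step 3: sold=2 (running total=6) -> [4 15 3 5]
Step 4: sold=2 (running total=8) -> [4 16 3 6]
Step 5: sold=2 (running total=10) -> [4 17 3 7]
Step 6: sold=2 (running total=12) -> [4 18 3 8]
Step 7: sold=2 (running total=14) -> [4 19 3 9]

Answer: 14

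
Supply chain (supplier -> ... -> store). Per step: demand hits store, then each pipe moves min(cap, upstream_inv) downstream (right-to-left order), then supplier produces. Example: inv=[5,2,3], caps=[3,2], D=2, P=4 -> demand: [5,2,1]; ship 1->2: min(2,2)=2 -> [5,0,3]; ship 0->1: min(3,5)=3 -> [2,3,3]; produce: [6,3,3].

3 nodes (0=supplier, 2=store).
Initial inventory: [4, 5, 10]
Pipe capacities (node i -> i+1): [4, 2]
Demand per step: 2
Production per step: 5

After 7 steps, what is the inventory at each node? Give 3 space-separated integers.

Step 1: demand=2,sold=2 ship[1->2]=2 ship[0->1]=4 prod=5 -> inv=[5 7 10]
Step 2: demand=2,sold=2 ship[1->2]=2 ship[0->1]=4 prod=5 -> inv=[6 9 10]
Step 3: demand=2,sold=2 ship[1->2]=2 ship[0->1]=4 prod=5 -> inv=[7 11 10]
Step 4: demand=2,sold=2 ship[1->2]=2 ship[0->1]=4 prod=5 -> inv=[8 13 10]
Step 5: demand=2,sold=2 ship[1->2]=2 ship[0->1]=4 prod=5 -> inv=[9 15 10]
Step 6: demand=2,sold=2 ship[1->2]=2 ship[0->1]=4 prod=5 -> inv=[10 17 10]
Step 7: demand=2,sold=2 ship[1->2]=2 ship[0->1]=4 prod=5 -> inv=[11 19 10]

11 19 10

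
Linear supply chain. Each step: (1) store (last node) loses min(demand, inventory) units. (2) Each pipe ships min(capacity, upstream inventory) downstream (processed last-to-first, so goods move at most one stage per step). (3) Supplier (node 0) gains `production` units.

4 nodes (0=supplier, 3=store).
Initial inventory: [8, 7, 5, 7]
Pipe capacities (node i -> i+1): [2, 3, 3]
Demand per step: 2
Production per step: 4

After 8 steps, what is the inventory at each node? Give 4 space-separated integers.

Step 1: demand=2,sold=2 ship[2->3]=3 ship[1->2]=3 ship[0->1]=2 prod=4 -> inv=[10 6 5 8]
Step 2: demand=2,sold=2 ship[2->3]=3 ship[1->2]=3 ship[0->1]=2 prod=4 -> inv=[12 5 5 9]
Step 3: demand=2,sold=2 ship[2->3]=3 ship[1->2]=3 ship[0->1]=2 prod=4 -> inv=[14 4 5 10]
Step 4: demand=2,sold=2 ship[2->3]=3 ship[1->2]=3 ship[0->1]=2 prod=4 -> inv=[16 3 5 11]
Step 5: demand=2,sold=2 ship[2->3]=3 ship[1->2]=3 ship[0->1]=2 prod=4 -> inv=[18 2 5 12]
Step 6: demand=2,sold=2 ship[2->3]=3 ship[1->2]=2 ship[0->1]=2 prod=4 -> inv=[20 2 4 13]
Step 7: demand=2,sold=2 ship[2->3]=3 ship[1->2]=2 ship[0->1]=2 prod=4 -> inv=[22 2 3 14]
Step 8: demand=2,sold=2 ship[2->3]=3 ship[1->2]=2 ship[0->1]=2 prod=4 -> inv=[24 2 2 15]

24 2 2 15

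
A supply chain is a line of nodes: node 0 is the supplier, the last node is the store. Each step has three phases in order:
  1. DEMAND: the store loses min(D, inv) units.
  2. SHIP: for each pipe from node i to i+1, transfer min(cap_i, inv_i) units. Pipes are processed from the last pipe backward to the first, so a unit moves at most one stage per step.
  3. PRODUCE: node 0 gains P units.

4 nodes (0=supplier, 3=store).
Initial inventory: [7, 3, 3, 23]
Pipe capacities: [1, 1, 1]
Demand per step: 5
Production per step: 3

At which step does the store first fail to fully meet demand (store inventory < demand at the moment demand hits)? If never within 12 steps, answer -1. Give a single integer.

Step 1: demand=5,sold=5 ship[2->3]=1 ship[1->2]=1 ship[0->1]=1 prod=3 -> [9 3 3 19]
Step 2: demand=5,sold=5 ship[2->3]=1 ship[1->2]=1 ship[0->1]=1 prod=3 -> [11 3 3 15]
Step 3: demand=5,sold=5 ship[2->3]=1 ship[1->2]=1 ship[0->1]=1 prod=3 -> [13 3 3 11]
Step 4: demand=5,sold=5 ship[2->3]=1 ship[1->2]=1 ship[0->1]=1 prod=3 -> [15 3 3 7]
Step 5: demand=5,sold=5 ship[2->3]=1 ship[1->2]=1 ship[0->1]=1 prod=3 -> [17 3 3 3]
Step 6: demand=5,sold=3 ship[2->3]=1 ship[1->2]=1 ship[0->1]=1 prod=3 -> [19 3 3 1]
Step 7: demand=5,sold=1 ship[2->3]=1 ship[1->2]=1 ship[0->1]=1 prod=3 -> [21 3 3 1]
Step 8: demand=5,sold=1 ship[2->3]=1 ship[1->2]=1 ship[0->1]=1 prod=3 -> [23 3 3 1]
Step 9: demand=5,sold=1 ship[2->3]=1 ship[1->2]=1 ship[0->1]=1 prod=3 -> [25 3 3 1]
Step 10: demand=5,sold=1 ship[2->3]=1 ship[1->2]=1 ship[0->1]=1 prod=3 -> [27 3 3 1]
Step 11: demand=5,sold=1 ship[2->3]=1 ship[1->2]=1 ship[0->1]=1 prod=3 -> [29 3 3 1]
Step 12: demand=5,sold=1 ship[2->3]=1 ship[1->2]=1 ship[0->1]=1 prod=3 -> [31 3 3 1]
First stockout at step 6

6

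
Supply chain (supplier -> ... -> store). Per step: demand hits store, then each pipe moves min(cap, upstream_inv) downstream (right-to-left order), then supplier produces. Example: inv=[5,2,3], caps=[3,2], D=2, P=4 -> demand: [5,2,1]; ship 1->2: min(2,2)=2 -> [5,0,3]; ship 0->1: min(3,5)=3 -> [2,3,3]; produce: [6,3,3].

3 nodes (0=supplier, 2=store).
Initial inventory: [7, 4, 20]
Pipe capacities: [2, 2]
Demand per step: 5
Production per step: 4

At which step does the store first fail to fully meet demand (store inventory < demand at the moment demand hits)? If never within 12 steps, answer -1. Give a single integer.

Step 1: demand=5,sold=5 ship[1->2]=2 ship[0->1]=2 prod=4 -> [9 4 17]
Step 2: demand=5,sold=5 ship[1->2]=2 ship[0->1]=2 prod=4 -> [11 4 14]
Step 3: demand=5,sold=5 ship[1->2]=2 ship[0->1]=2 prod=4 -> [13 4 11]
Step 4: demand=5,sold=5 ship[1->2]=2 ship[0->1]=2 prod=4 -> [15 4 8]
Step 5: demand=5,sold=5 ship[1->2]=2 ship[0->1]=2 prod=4 -> [17 4 5]
Step 6: demand=5,sold=5 ship[1->2]=2 ship[0->1]=2 prod=4 -> [19 4 2]
Step 7: demand=5,sold=2 ship[1->2]=2 ship[0->1]=2 prod=4 -> [21 4 2]
Step 8: demand=5,sold=2 ship[1->2]=2 ship[0->1]=2 prod=4 -> [23 4 2]
Step 9: demand=5,sold=2 ship[1->2]=2 ship[0->1]=2 prod=4 -> [25 4 2]
Step 10: demand=5,sold=2 ship[1->2]=2 ship[0->1]=2 prod=4 -> [27 4 2]
Step 11: demand=5,sold=2 ship[1->2]=2 ship[0->1]=2 prod=4 -> [29 4 2]
Step 12: demand=5,sold=2 ship[1->2]=2 ship[0->1]=2 prod=4 -> [31 4 2]
First stockout at step 7

7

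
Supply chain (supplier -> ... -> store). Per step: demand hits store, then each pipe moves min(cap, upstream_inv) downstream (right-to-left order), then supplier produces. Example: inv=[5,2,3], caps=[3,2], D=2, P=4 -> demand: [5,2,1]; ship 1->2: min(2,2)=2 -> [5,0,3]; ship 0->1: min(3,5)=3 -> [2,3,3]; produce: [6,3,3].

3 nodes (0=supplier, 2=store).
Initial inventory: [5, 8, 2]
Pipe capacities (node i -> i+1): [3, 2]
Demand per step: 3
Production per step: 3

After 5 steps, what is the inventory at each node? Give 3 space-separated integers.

Step 1: demand=3,sold=2 ship[1->2]=2 ship[0->1]=3 prod=3 -> inv=[5 9 2]
Step 2: demand=3,sold=2 ship[1->2]=2 ship[0->1]=3 prod=3 -> inv=[5 10 2]
Step 3: demand=3,sold=2 ship[1->2]=2 ship[0->1]=3 prod=3 -> inv=[5 11 2]
Step 4: demand=3,sold=2 ship[1->2]=2 ship[0->1]=3 prod=3 -> inv=[5 12 2]
Step 5: demand=3,sold=2 ship[1->2]=2 ship[0->1]=3 prod=3 -> inv=[5 13 2]

5 13 2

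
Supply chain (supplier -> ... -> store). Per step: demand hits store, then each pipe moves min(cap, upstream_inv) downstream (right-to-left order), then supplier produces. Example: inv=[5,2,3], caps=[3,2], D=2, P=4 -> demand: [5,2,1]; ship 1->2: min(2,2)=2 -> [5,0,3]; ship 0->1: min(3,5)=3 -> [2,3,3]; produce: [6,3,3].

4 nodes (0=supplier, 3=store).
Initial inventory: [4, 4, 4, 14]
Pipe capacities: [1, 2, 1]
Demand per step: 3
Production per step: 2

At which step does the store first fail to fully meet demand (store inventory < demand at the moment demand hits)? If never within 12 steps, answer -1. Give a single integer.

Step 1: demand=3,sold=3 ship[2->3]=1 ship[1->2]=2 ship[0->1]=1 prod=2 -> [5 3 5 12]
Step 2: demand=3,sold=3 ship[2->3]=1 ship[1->2]=2 ship[0->1]=1 prod=2 -> [6 2 6 10]
Step 3: demand=3,sold=3 ship[2->3]=1 ship[1->2]=2 ship[0->1]=1 prod=2 -> [7 1 7 8]
Step 4: demand=3,sold=3 ship[2->3]=1 ship[1->2]=1 ship[0->1]=1 prod=2 -> [8 1 7 6]
Step 5: demand=3,sold=3 ship[2->3]=1 ship[1->2]=1 ship[0->1]=1 prod=2 -> [9 1 7 4]
Step 6: demand=3,sold=3 ship[2->3]=1 ship[1->2]=1 ship[0->1]=1 prod=2 -> [10 1 7 2]
Step 7: demand=3,sold=2 ship[2->3]=1 ship[1->2]=1 ship[0->1]=1 prod=2 -> [11 1 7 1]
Step 8: demand=3,sold=1 ship[2->3]=1 ship[1->2]=1 ship[0->1]=1 prod=2 -> [12 1 7 1]
Step 9: demand=3,sold=1 ship[2->3]=1 ship[1->2]=1 ship[0->1]=1 prod=2 -> [13 1 7 1]
Step 10: demand=3,sold=1 ship[2->3]=1 ship[1->2]=1 ship[0->1]=1 prod=2 -> [14 1 7 1]
Step 11: demand=3,sold=1 ship[2->3]=1 ship[1->2]=1 ship[0->1]=1 prod=2 -> [15 1 7 1]
Step 12: demand=3,sold=1 ship[2->3]=1 ship[1->2]=1 ship[0->1]=1 prod=2 -> [16 1 7 1]
First stockout at step 7

7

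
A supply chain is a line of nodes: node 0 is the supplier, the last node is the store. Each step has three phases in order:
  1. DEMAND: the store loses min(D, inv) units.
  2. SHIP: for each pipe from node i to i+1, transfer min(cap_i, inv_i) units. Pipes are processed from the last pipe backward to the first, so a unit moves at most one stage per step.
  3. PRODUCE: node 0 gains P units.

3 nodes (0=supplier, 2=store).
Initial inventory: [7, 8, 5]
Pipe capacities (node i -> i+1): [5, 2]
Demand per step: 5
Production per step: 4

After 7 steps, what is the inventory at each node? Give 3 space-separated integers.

Step 1: demand=5,sold=5 ship[1->2]=2 ship[0->1]=5 prod=4 -> inv=[6 11 2]
Step 2: demand=5,sold=2 ship[1->2]=2 ship[0->1]=5 prod=4 -> inv=[5 14 2]
Step 3: demand=5,sold=2 ship[1->2]=2 ship[0->1]=5 prod=4 -> inv=[4 17 2]
Step 4: demand=5,sold=2 ship[1->2]=2 ship[0->1]=4 prod=4 -> inv=[4 19 2]
Step 5: demand=5,sold=2 ship[1->2]=2 ship[0->1]=4 prod=4 -> inv=[4 21 2]
Step 6: demand=5,sold=2 ship[1->2]=2 ship[0->1]=4 prod=4 -> inv=[4 23 2]
Step 7: demand=5,sold=2 ship[1->2]=2 ship[0->1]=4 prod=4 -> inv=[4 25 2]

4 25 2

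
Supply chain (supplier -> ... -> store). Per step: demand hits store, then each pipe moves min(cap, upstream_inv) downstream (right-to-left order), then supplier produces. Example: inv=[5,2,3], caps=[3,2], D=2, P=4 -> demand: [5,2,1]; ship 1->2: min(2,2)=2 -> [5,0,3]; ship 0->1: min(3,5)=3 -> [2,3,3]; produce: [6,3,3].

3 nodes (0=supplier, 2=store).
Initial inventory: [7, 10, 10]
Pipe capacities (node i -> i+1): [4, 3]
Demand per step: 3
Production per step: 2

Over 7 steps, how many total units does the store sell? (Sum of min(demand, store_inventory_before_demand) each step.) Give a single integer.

Step 1: sold=3 (running total=3) -> [5 11 10]
Step 2: sold=3 (running total=6) -> [3 12 10]
Step 3: sold=3 (running total=9) -> [2 12 10]
Step 4: sold=3 (running total=12) -> [2 11 10]
Step 5: sold=3 (running total=15) -> [2 10 10]
Step 6: sold=3 (running total=18) -> [2 9 10]
Step 7: sold=3 (running total=21) -> [2 8 10]

Answer: 21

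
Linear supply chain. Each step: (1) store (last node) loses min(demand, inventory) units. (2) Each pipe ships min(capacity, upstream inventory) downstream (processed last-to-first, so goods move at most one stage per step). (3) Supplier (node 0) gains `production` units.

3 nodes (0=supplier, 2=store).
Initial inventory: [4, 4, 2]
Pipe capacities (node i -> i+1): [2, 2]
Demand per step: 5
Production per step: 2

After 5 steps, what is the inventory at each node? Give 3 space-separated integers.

Step 1: demand=5,sold=2 ship[1->2]=2 ship[0->1]=2 prod=2 -> inv=[4 4 2]
Step 2: demand=5,sold=2 ship[1->2]=2 ship[0->1]=2 prod=2 -> inv=[4 4 2]
Step 3: demand=5,sold=2 ship[1->2]=2 ship[0->1]=2 prod=2 -> inv=[4 4 2]
Step 4: demand=5,sold=2 ship[1->2]=2 ship[0->1]=2 prod=2 -> inv=[4 4 2]
Step 5: demand=5,sold=2 ship[1->2]=2 ship[0->1]=2 prod=2 -> inv=[4 4 2]

4 4 2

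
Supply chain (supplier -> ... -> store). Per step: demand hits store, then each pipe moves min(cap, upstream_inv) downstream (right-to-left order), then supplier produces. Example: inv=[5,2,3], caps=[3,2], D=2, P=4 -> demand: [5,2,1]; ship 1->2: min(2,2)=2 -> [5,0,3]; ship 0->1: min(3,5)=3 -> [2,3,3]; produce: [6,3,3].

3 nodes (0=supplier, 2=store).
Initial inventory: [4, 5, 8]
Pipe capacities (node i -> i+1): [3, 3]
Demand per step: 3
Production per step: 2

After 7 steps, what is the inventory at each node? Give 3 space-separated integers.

Step 1: demand=3,sold=3 ship[1->2]=3 ship[0->1]=3 prod=2 -> inv=[3 5 8]
Step 2: demand=3,sold=3 ship[1->2]=3 ship[0->1]=3 prod=2 -> inv=[2 5 8]
Step 3: demand=3,sold=3 ship[1->2]=3 ship[0->1]=2 prod=2 -> inv=[2 4 8]
Step 4: demand=3,sold=3 ship[1->2]=3 ship[0->1]=2 prod=2 -> inv=[2 3 8]
Step 5: demand=3,sold=3 ship[1->2]=3 ship[0->1]=2 prod=2 -> inv=[2 2 8]
Step 6: demand=3,sold=3 ship[1->2]=2 ship[0->1]=2 prod=2 -> inv=[2 2 7]
Step 7: demand=3,sold=3 ship[1->2]=2 ship[0->1]=2 prod=2 -> inv=[2 2 6]

2 2 6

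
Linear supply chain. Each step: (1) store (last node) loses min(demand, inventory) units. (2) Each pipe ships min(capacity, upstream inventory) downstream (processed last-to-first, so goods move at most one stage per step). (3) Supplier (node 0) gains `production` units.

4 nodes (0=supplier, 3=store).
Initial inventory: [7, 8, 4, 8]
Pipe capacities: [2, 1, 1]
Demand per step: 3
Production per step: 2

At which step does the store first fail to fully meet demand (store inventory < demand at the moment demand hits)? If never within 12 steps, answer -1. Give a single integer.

Step 1: demand=3,sold=3 ship[2->3]=1 ship[1->2]=1 ship[0->1]=2 prod=2 -> [7 9 4 6]
Step 2: demand=3,sold=3 ship[2->3]=1 ship[1->2]=1 ship[0->1]=2 prod=2 -> [7 10 4 4]
Step 3: demand=3,sold=3 ship[2->3]=1 ship[1->2]=1 ship[0->1]=2 prod=2 -> [7 11 4 2]
Step 4: demand=3,sold=2 ship[2->3]=1 ship[1->2]=1 ship[0->1]=2 prod=2 -> [7 12 4 1]
Step 5: demand=3,sold=1 ship[2->3]=1 ship[1->2]=1 ship[0->1]=2 prod=2 -> [7 13 4 1]
Step 6: demand=3,sold=1 ship[2->3]=1 ship[1->2]=1 ship[0->1]=2 prod=2 -> [7 14 4 1]
Step 7: demand=3,sold=1 ship[2->3]=1 ship[1->2]=1 ship[0->1]=2 prod=2 -> [7 15 4 1]
Step 8: demand=3,sold=1 ship[2->3]=1 ship[1->2]=1 ship[0->1]=2 prod=2 -> [7 16 4 1]
Step 9: demand=3,sold=1 ship[2->3]=1 ship[1->2]=1 ship[0->1]=2 prod=2 -> [7 17 4 1]
Step 10: demand=3,sold=1 ship[2->3]=1 ship[1->2]=1 ship[0->1]=2 prod=2 -> [7 18 4 1]
Step 11: demand=3,sold=1 ship[2->3]=1 ship[1->2]=1 ship[0->1]=2 prod=2 -> [7 19 4 1]
Step 12: demand=3,sold=1 ship[2->3]=1 ship[1->2]=1 ship[0->1]=2 prod=2 -> [7 20 4 1]
First stockout at step 4

4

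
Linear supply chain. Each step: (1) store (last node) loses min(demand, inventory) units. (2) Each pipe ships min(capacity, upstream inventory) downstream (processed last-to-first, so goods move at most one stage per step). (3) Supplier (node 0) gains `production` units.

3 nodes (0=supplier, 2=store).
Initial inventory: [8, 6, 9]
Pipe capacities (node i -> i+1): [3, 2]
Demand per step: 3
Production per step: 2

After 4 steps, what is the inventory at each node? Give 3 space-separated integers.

Step 1: demand=3,sold=3 ship[1->2]=2 ship[0->1]=3 prod=2 -> inv=[7 7 8]
Step 2: demand=3,sold=3 ship[1->2]=2 ship[0->1]=3 prod=2 -> inv=[6 8 7]
Step 3: demand=3,sold=3 ship[1->2]=2 ship[0->1]=3 prod=2 -> inv=[5 9 6]
Step 4: demand=3,sold=3 ship[1->2]=2 ship[0->1]=3 prod=2 -> inv=[4 10 5]

4 10 5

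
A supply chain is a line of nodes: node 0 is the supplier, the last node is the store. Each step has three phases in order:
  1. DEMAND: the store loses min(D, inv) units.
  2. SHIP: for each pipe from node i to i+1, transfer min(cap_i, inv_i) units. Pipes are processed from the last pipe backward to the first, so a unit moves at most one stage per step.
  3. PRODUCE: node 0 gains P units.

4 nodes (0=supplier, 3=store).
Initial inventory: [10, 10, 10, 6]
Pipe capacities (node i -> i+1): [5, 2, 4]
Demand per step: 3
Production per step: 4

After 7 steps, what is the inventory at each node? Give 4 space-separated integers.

Step 1: demand=3,sold=3 ship[2->3]=4 ship[1->2]=2 ship[0->1]=5 prod=4 -> inv=[9 13 8 7]
Step 2: demand=3,sold=3 ship[2->3]=4 ship[1->2]=2 ship[0->1]=5 prod=4 -> inv=[8 16 6 8]
Step 3: demand=3,sold=3 ship[2->3]=4 ship[1->2]=2 ship[0->1]=5 prod=4 -> inv=[7 19 4 9]
Step 4: demand=3,sold=3 ship[2->3]=4 ship[1->2]=2 ship[0->1]=5 prod=4 -> inv=[6 22 2 10]
Step 5: demand=3,sold=3 ship[2->3]=2 ship[1->2]=2 ship[0->1]=5 prod=4 -> inv=[5 25 2 9]
Step 6: demand=3,sold=3 ship[2->3]=2 ship[1->2]=2 ship[0->1]=5 prod=4 -> inv=[4 28 2 8]
Step 7: demand=3,sold=3 ship[2->3]=2 ship[1->2]=2 ship[0->1]=4 prod=4 -> inv=[4 30 2 7]

4 30 2 7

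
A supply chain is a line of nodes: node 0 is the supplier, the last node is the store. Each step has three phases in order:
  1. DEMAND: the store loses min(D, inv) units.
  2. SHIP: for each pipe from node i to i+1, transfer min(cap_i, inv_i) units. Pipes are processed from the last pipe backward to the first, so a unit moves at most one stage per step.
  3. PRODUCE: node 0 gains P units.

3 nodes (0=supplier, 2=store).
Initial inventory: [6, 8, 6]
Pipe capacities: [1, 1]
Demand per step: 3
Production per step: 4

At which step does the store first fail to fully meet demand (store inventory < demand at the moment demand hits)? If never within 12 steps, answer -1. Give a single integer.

Step 1: demand=3,sold=3 ship[1->2]=1 ship[0->1]=1 prod=4 -> [9 8 4]
Step 2: demand=3,sold=3 ship[1->2]=1 ship[0->1]=1 prod=4 -> [12 8 2]
Step 3: demand=3,sold=2 ship[1->2]=1 ship[0->1]=1 prod=4 -> [15 8 1]
Step 4: demand=3,sold=1 ship[1->2]=1 ship[0->1]=1 prod=4 -> [18 8 1]
Step 5: demand=3,sold=1 ship[1->2]=1 ship[0->1]=1 prod=4 -> [21 8 1]
Step 6: demand=3,sold=1 ship[1->2]=1 ship[0->1]=1 prod=4 -> [24 8 1]
Step 7: demand=3,sold=1 ship[1->2]=1 ship[0->1]=1 prod=4 -> [27 8 1]
Step 8: demand=3,sold=1 ship[1->2]=1 ship[0->1]=1 prod=4 -> [30 8 1]
Step 9: demand=3,sold=1 ship[1->2]=1 ship[0->1]=1 prod=4 -> [33 8 1]
Step 10: demand=3,sold=1 ship[1->2]=1 ship[0->1]=1 prod=4 -> [36 8 1]
Step 11: demand=3,sold=1 ship[1->2]=1 ship[0->1]=1 prod=4 -> [39 8 1]
Step 12: demand=3,sold=1 ship[1->2]=1 ship[0->1]=1 prod=4 -> [42 8 1]
First stockout at step 3

3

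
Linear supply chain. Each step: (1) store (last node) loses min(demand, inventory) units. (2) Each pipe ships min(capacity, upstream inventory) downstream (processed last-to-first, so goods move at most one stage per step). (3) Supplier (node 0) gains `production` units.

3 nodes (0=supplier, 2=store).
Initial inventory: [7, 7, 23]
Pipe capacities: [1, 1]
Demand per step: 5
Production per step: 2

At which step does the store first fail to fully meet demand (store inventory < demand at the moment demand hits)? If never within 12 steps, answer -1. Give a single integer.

Step 1: demand=5,sold=5 ship[1->2]=1 ship[0->1]=1 prod=2 -> [8 7 19]
Step 2: demand=5,sold=5 ship[1->2]=1 ship[0->1]=1 prod=2 -> [9 7 15]
Step 3: demand=5,sold=5 ship[1->2]=1 ship[0->1]=1 prod=2 -> [10 7 11]
Step 4: demand=5,sold=5 ship[1->2]=1 ship[0->1]=1 prod=2 -> [11 7 7]
Step 5: demand=5,sold=5 ship[1->2]=1 ship[0->1]=1 prod=2 -> [12 7 3]
Step 6: demand=5,sold=3 ship[1->2]=1 ship[0->1]=1 prod=2 -> [13 7 1]
Step 7: demand=5,sold=1 ship[1->2]=1 ship[0->1]=1 prod=2 -> [14 7 1]
Step 8: demand=5,sold=1 ship[1->2]=1 ship[0->1]=1 prod=2 -> [15 7 1]
Step 9: demand=5,sold=1 ship[1->2]=1 ship[0->1]=1 prod=2 -> [16 7 1]
Step 10: demand=5,sold=1 ship[1->2]=1 ship[0->1]=1 prod=2 -> [17 7 1]
Step 11: demand=5,sold=1 ship[1->2]=1 ship[0->1]=1 prod=2 -> [18 7 1]
Step 12: demand=5,sold=1 ship[1->2]=1 ship[0->1]=1 prod=2 -> [19 7 1]
First stockout at step 6

6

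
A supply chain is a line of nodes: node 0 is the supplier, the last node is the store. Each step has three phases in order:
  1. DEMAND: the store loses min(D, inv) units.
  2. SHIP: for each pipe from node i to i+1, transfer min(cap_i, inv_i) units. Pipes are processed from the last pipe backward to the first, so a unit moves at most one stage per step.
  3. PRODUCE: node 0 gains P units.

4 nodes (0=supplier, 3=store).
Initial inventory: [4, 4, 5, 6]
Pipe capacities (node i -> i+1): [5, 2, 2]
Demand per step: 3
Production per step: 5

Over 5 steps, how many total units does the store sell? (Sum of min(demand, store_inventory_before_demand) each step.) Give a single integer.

Answer: 14

Derivation:
Step 1: sold=3 (running total=3) -> [5 6 5 5]
Step 2: sold=3 (running total=6) -> [5 9 5 4]
Step 3: sold=3 (running total=9) -> [5 12 5 3]
Step 4: sold=3 (running total=12) -> [5 15 5 2]
Step 5: sold=2 (running total=14) -> [5 18 5 2]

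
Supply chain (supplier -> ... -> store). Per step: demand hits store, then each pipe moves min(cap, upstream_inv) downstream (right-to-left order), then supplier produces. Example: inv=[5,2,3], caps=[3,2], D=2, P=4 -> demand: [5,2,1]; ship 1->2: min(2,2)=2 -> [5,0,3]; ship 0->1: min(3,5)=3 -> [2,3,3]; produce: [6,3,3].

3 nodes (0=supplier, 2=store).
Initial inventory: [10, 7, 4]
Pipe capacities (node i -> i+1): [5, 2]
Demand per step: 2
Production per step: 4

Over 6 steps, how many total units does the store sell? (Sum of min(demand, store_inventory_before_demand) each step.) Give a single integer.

Answer: 12

Derivation:
Step 1: sold=2 (running total=2) -> [9 10 4]
Step 2: sold=2 (running total=4) -> [8 13 4]
Step 3: sold=2 (running total=6) -> [7 16 4]
Step 4: sold=2 (running total=8) -> [6 19 4]
Step 5: sold=2 (running total=10) -> [5 22 4]
Step 6: sold=2 (running total=12) -> [4 25 4]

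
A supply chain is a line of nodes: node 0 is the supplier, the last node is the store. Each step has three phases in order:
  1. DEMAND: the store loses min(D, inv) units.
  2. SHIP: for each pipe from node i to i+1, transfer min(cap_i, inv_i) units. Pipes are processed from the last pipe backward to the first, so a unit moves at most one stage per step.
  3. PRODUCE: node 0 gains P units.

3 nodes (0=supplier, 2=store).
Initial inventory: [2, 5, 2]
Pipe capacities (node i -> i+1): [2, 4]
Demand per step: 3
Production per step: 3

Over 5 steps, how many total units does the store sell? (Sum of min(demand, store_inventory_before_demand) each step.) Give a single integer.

Answer: 13

Derivation:
Step 1: sold=2 (running total=2) -> [3 3 4]
Step 2: sold=3 (running total=5) -> [4 2 4]
Step 3: sold=3 (running total=8) -> [5 2 3]
Step 4: sold=3 (running total=11) -> [6 2 2]
Step 5: sold=2 (running total=13) -> [7 2 2]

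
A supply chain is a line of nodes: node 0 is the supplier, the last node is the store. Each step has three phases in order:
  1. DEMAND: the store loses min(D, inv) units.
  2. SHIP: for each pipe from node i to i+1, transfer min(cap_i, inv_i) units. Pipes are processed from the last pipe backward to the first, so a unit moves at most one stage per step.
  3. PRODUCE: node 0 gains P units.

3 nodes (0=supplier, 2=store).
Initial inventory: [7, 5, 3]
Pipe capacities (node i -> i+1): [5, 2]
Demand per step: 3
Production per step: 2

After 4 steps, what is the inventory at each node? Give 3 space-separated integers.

Step 1: demand=3,sold=3 ship[1->2]=2 ship[0->1]=5 prod=2 -> inv=[4 8 2]
Step 2: demand=3,sold=2 ship[1->2]=2 ship[0->1]=4 prod=2 -> inv=[2 10 2]
Step 3: demand=3,sold=2 ship[1->2]=2 ship[0->1]=2 prod=2 -> inv=[2 10 2]
Step 4: demand=3,sold=2 ship[1->2]=2 ship[0->1]=2 prod=2 -> inv=[2 10 2]

2 10 2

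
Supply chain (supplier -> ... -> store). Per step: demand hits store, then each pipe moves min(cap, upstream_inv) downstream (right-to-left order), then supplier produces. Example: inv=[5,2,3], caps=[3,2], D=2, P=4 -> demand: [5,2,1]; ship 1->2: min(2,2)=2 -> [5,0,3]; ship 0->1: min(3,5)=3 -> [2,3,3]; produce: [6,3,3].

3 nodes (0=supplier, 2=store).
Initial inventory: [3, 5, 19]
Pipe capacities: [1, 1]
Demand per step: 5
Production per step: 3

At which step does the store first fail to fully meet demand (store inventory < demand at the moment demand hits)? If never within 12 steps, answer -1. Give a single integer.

Step 1: demand=5,sold=5 ship[1->2]=1 ship[0->1]=1 prod=3 -> [5 5 15]
Step 2: demand=5,sold=5 ship[1->2]=1 ship[0->1]=1 prod=3 -> [7 5 11]
Step 3: demand=5,sold=5 ship[1->2]=1 ship[0->1]=1 prod=3 -> [9 5 7]
Step 4: demand=5,sold=5 ship[1->2]=1 ship[0->1]=1 prod=3 -> [11 5 3]
Step 5: demand=5,sold=3 ship[1->2]=1 ship[0->1]=1 prod=3 -> [13 5 1]
Step 6: demand=5,sold=1 ship[1->2]=1 ship[0->1]=1 prod=3 -> [15 5 1]
Step 7: demand=5,sold=1 ship[1->2]=1 ship[0->1]=1 prod=3 -> [17 5 1]
Step 8: demand=5,sold=1 ship[1->2]=1 ship[0->1]=1 prod=3 -> [19 5 1]
Step 9: demand=5,sold=1 ship[1->2]=1 ship[0->1]=1 prod=3 -> [21 5 1]
Step 10: demand=5,sold=1 ship[1->2]=1 ship[0->1]=1 prod=3 -> [23 5 1]
Step 11: demand=5,sold=1 ship[1->2]=1 ship[0->1]=1 prod=3 -> [25 5 1]
Step 12: demand=5,sold=1 ship[1->2]=1 ship[0->1]=1 prod=3 -> [27 5 1]
First stockout at step 5

5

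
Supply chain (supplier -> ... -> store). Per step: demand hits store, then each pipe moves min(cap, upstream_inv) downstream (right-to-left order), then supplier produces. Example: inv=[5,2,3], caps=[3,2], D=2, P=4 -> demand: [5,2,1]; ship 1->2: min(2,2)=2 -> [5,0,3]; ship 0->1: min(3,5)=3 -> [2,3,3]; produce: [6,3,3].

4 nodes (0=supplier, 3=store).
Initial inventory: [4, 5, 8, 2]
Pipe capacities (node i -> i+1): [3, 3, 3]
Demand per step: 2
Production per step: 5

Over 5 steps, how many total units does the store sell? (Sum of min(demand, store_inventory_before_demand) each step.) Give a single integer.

Step 1: sold=2 (running total=2) -> [6 5 8 3]
Step 2: sold=2 (running total=4) -> [8 5 8 4]
Step 3: sold=2 (running total=6) -> [10 5 8 5]
Step 4: sold=2 (running total=8) -> [12 5 8 6]
Step 5: sold=2 (running total=10) -> [14 5 8 7]

Answer: 10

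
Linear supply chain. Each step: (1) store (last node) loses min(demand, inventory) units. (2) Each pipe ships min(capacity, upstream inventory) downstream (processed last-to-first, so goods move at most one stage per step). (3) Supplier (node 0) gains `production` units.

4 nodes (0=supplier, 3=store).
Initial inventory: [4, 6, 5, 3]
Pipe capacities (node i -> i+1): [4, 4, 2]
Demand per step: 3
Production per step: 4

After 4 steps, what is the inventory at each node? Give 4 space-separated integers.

Step 1: demand=3,sold=3 ship[2->3]=2 ship[1->2]=4 ship[0->1]=4 prod=4 -> inv=[4 6 7 2]
Step 2: demand=3,sold=2 ship[2->3]=2 ship[1->2]=4 ship[0->1]=4 prod=4 -> inv=[4 6 9 2]
Step 3: demand=3,sold=2 ship[2->3]=2 ship[1->2]=4 ship[0->1]=4 prod=4 -> inv=[4 6 11 2]
Step 4: demand=3,sold=2 ship[2->3]=2 ship[1->2]=4 ship[0->1]=4 prod=4 -> inv=[4 6 13 2]

4 6 13 2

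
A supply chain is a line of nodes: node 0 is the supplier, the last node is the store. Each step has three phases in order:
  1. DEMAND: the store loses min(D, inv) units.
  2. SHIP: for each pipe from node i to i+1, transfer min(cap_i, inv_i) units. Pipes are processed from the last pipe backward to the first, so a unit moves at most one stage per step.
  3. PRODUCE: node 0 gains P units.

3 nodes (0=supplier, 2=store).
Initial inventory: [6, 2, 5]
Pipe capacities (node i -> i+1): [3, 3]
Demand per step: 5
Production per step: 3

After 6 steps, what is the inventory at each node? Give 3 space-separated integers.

Step 1: demand=5,sold=5 ship[1->2]=2 ship[0->1]=3 prod=3 -> inv=[6 3 2]
Step 2: demand=5,sold=2 ship[1->2]=3 ship[0->1]=3 prod=3 -> inv=[6 3 3]
Step 3: demand=5,sold=3 ship[1->2]=3 ship[0->1]=3 prod=3 -> inv=[6 3 3]
Step 4: demand=5,sold=3 ship[1->2]=3 ship[0->1]=3 prod=3 -> inv=[6 3 3]
Step 5: demand=5,sold=3 ship[1->2]=3 ship[0->1]=3 prod=3 -> inv=[6 3 3]
Step 6: demand=5,sold=3 ship[1->2]=3 ship[0->1]=3 prod=3 -> inv=[6 3 3]

6 3 3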